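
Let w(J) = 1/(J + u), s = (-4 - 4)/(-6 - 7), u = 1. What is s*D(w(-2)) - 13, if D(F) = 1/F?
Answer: -177/13 ≈ -13.615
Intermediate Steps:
s = 8/13 (s = -8/(-13) = -8*(-1/13) = 8/13 ≈ 0.61539)
w(J) = 1/(1 + J) (w(J) = 1/(J + 1) = 1/(1 + J))
s*D(w(-2)) - 13 = 8/(13*(1/(1 - 2))) - 13 = 8/(13*(1/(-1))) - 13 = (8/13)/(-1) - 13 = (8/13)*(-1) - 13 = -8/13 - 13 = -177/13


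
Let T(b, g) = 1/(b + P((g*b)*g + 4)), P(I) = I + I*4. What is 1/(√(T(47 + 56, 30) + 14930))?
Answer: 73*√602204551017/6921891391 ≈ 0.0081841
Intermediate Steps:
P(I) = 5*I (P(I) = I + 4*I = 5*I)
T(b, g) = 1/(20 + b + 5*b*g²) (T(b, g) = 1/(b + 5*((g*b)*g + 4)) = 1/(b + 5*((b*g)*g + 4)) = 1/(b + 5*(b*g² + 4)) = 1/(b + 5*(4 + b*g²)) = 1/(b + (20 + 5*b*g²)) = 1/(20 + b + 5*b*g²))
1/(√(T(47 + 56, 30) + 14930)) = 1/(√(1/(20 + (47 + 56) + 5*(47 + 56)*30²) + 14930)) = 1/(√(1/(20 + 103 + 5*103*900) + 14930)) = 1/(√(1/(20 + 103 + 463500) + 14930)) = 1/(√(1/463623 + 14930)) = 1/(√(6921891391/463623)) = 1/(√602204551017/6351) = 73*√602204551017/6921891391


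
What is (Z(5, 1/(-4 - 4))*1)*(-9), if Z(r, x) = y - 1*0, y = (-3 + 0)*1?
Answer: 27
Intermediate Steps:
y = -3 (y = -3*1 = -3)
Z(r, x) = -3 (Z(r, x) = -3 - 1*0 = -3 + 0 = -3)
(Z(5, 1/(-4 - 4))*1)*(-9) = -3*1*(-9) = -3*(-9) = 27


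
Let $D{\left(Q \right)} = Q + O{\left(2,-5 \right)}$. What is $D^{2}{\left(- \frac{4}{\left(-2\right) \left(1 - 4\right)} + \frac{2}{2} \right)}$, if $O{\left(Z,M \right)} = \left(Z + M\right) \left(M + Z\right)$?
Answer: $\frac{784}{9} \approx 87.111$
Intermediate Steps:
$O{\left(Z,M \right)} = \left(M + Z\right)^{2}$ ($O{\left(Z,M \right)} = \left(M + Z\right) \left(M + Z\right) = \left(M + Z\right)^{2}$)
$D{\left(Q \right)} = 9 + Q$ ($D{\left(Q \right)} = Q + \left(-5 + 2\right)^{2} = Q + \left(-3\right)^{2} = Q + 9 = 9 + Q$)
$D^{2}{\left(- \frac{4}{\left(-2\right) \left(1 - 4\right)} + \frac{2}{2} \right)} = \left(9 + \left(- \frac{4}{\left(-2\right) \left(1 - 4\right)} + \frac{2}{2}\right)\right)^{2} = \left(9 + \left(- \frac{4}{\left(-2\right) \left(-3\right)} + 2 \cdot \frac{1}{2}\right)\right)^{2} = \left(9 + \left(- \frac{4}{6} + 1\right)\right)^{2} = \left(9 + \left(\left(-4\right) \frac{1}{6} + 1\right)\right)^{2} = \left(9 + \left(- \frac{2}{3} + 1\right)\right)^{2} = \left(9 + \frac{1}{3}\right)^{2} = \left(\frac{28}{3}\right)^{2} = \frac{784}{9}$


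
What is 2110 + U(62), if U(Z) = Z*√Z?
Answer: 2110 + 62*√62 ≈ 2598.2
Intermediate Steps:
U(Z) = Z^(3/2)
2110 + U(62) = 2110 + 62^(3/2) = 2110 + 62*√62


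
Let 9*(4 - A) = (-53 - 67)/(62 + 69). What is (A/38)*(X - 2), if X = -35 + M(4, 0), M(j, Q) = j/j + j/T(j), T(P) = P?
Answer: -28210/7467 ≈ -3.7780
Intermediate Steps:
A = 1612/393 (A = 4 - (-53 - 67)/(9*(62 + 69)) = 4 - (-40)/(3*131) = 4 - ⅑*(-120/131) = 4 + 40/393 = 1612/393 ≈ 4.1018)
M(j, Q) = 2 (M(j, Q) = j/j + j/j = 1 + 1 = 2)
X = -33 (X = -35 + 2 = -33)
(A/38)*(X - 2) = ((1612/393)/38)*(-33 - 2) = ((1612/393)*(1/38))*(-35) = (806/7467)*(-35) = -28210/7467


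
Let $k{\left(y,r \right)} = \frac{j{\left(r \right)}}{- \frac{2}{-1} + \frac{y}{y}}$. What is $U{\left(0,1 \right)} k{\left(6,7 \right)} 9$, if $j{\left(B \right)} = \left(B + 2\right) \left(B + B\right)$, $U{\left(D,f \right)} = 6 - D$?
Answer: $2268$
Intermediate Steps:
$j{\left(B \right)} = 2 B \left(2 + B\right)$ ($j{\left(B \right)} = \left(2 + B\right) 2 B = 2 B \left(2 + B\right)$)
$k{\left(y,r \right)} = \frac{2 r \left(2 + r\right)}{3}$ ($k{\left(y,r \right)} = \frac{2 r \left(2 + r\right)}{- \frac{2}{-1} + \frac{y}{y}} = \frac{2 r \left(2 + r\right)}{\left(-2\right) \left(-1\right) + 1} = \frac{2 r \left(2 + r\right)}{2 + 1} = \frac{2 r \left(2 + r\right)}{3}$)
$U{\left(0,1 \right)} k{\left(6,7 \right)} 9 = \left(6 - 0\right) \frac{2}{3} \cdot 7 \left(2 + 7\right) 9 = \left(6 + 0\right) \frac{2}{3} \cdot 7 \cdot 9 \cdot 9 = 6 \cdot 42 \cdot 9 = 252 \cdot 9 = 2268$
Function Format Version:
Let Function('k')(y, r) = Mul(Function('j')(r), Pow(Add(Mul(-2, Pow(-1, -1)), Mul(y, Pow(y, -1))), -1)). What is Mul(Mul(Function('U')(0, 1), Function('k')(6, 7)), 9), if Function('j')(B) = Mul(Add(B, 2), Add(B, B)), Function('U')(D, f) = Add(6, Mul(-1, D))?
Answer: 2268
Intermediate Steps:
Function('j')(B) = Mul(2, B, Add(2, B)) (Function('j')(B) = Mul(Add(2, B), Mul(2, B)) = Mul(2, B, Add(2, B)))
Function('k')(y, r) = Mul(Rational(2, 3), r, Add(2, r)) (Function('k')(y, r) = Mul(Mul(2, r, Add(2, r)), Pow(Add(Mul(-2, Pow(-1, -1)), Mul(y, Pow(y, -1))), -1)) = Mul(Mul(2, r, Add(2, r)), Pow(Add(Mul(-2, -1), 1), -1)) = Mul(Mul(2, r, Add(2, r)), Pow(Add(2, 1), -1)) = Mul(Mul(2, r, Add(2, r)), Pow(3, -1)) = Mul(Mul(2, r, Add(2, r)), Rational(1, 3)) = Mul(Rational(2, 3), r, Add(2, r)))
Mul(Mul(Function('U')(0, 1), Function('k')(6, 7)), 9) = Mul(Mul(Add(6, Mul(-1, 0)), Mul(Rational(2, 3), 7, Add(2, 7))), 9) = Mul(Mul(Add(6, 0), Mul(Rational(2, 3), 7, 9)), 9) = Mul(Mul(6, 42), 9) = Mul(252, 9) = 2268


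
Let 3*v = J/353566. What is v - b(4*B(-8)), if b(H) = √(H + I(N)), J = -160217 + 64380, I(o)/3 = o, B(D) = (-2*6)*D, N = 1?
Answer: -95837/1060698 - 3*√43 ≈ -19.763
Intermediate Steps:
B(D) = -12*D
I(o) = 3*o
J = -95837
v = -95837/1060698 (v = (-95837/353566)/3 = (-95837*1/353566)/3 = (⅓)*(-95837/353566) = -95837/1060698 ≈ -0.090353)
b(H) = √(3 + H) (b(H) = √(H + 3*1) = √(H + 3) = √(3 + H))
v - b(4*B(-8)) = -95837/1060698 - √(3 + 4*(-12*(-8))) = -95837/1060698 - √(3 + 4*96) = -95837/1060698 - √(3 + 384) = -95837/1060698 - √387 = -95837/1060698 - 3*√43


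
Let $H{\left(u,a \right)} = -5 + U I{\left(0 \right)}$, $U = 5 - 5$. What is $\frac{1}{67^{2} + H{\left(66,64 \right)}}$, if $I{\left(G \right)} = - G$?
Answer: $\frac{1}{4484} \approx 0.00022302$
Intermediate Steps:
$U = 0$ ($U = 5 - 5 = 0$)
$H{\left(u,a \right)} = -5$ ($H{\left(u,a \right)} = -5 + 0 \left(\left(-1\right) 0\right) = -5 + 0 \cdot 0 = -5 + 0 = -5$)
$\frac{1}{67^{2} + H{\left(66,64 \right)}} = \frac{1}{67^{2} - 5} = \frac{1}{4489 - 5} = \frac{1}{4484}$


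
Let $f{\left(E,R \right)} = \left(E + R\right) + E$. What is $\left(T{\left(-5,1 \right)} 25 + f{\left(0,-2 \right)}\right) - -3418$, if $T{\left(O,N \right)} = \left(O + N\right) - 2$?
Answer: $3266$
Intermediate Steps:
$f{\left(E,R \right)} = R + 2 E$
$T{\left(O,N \right)} = -2 + N + O$ ($T{\left(O,N \right)} = \left(N + O\right) - 2 = -2 + N + O$)
$\left(T{\left(-5,1 \right)} 25 + f{\left(0,-2 \right)}\right) - -3418 = \left(\left(-2 + 1 - 5\right) 25 + \left(-2 + 2 \cdot 0\right)\right) - -3418 = \left(\left(-6\right) 25 + \left(-2 + 0\right)\right) + 3418 = \left(-150 - 2\right) + 3418 = -152 + 3418 = 3266$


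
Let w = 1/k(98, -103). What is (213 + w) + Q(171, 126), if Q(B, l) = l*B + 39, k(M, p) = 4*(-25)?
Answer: 2179799/100 ≈ 21798.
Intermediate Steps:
k(M, p) = -100
Q(B, l) = 39 + B*l (Q(B, l) = B*l + 39 = 39 + B*l)
w = -1/100 (w = 1/(-100) = -1/100 ≈ -0.010000)
(213 + w) + Q(171, 126) = (213 - 1/100) + (39 + 171*126) = 21299/100 + (39 + 21546) = 21299/100 + 21585 = 2179799/100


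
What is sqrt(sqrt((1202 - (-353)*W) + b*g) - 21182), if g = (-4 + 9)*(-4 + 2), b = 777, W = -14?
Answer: sqrt(-21182 + I*sqrt(11510)) ≈ 0.3686 + 145.54*I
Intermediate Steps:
g = -10 (g = 5*(-2) = -10)
sqrt(sqrt((1202 - (-353)*W) + b*g) - 21182) = sqrt(sqrt((1202 - (-353)*(-14)) + 777*(-10)) - 21182) = sqrt(sqrt((1202 - 1*4942) - 7770) - 21182) = sqrt(sqrt((1202 - 4942) - 7770) - 21182) = sqrt(sqrt(-3740 - 7770) - 21182) = sqrt(sqrt(-11510) - 21182) = sqrt(I*sqrt(11510) - 21182) = sqrt(-21182 + I*sqrt(11510))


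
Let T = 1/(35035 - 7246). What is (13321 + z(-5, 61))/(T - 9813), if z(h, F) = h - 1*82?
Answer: -183879813/136346728 ≈ -1.3486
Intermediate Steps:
z(h, F) = -82 + h (z(h, F) = h - 82 = -82 + h)
T = 1/27789 ≈ 3.5985e-5
(13321 + z(-5, 61))/(T - 9813) = (13321 + (-82 - 5))/(1/27789 - 9813) = (13321 - 87)/(-272693456/27789) = 13234*(-27789/272693456) = -183879813/136346728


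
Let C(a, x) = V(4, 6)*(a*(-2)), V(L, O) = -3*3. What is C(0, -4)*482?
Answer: 0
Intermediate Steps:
V(L, O) = -9
C(a, x) = 18*a (C(a, x) = -9*a*(-2) = -(-18)*a = 18*a)
C(0, -4)*482 = (18*0)*482 = 0*482 = 0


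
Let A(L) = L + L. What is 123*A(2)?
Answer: 492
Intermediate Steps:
A(L) = 2*L
123*A(2) = 123*(2*2) = 123*4 = 492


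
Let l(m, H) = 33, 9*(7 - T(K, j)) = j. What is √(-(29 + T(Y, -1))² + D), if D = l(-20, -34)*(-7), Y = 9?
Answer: 4*I*√7771/9 ≈ 39.179*I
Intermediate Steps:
T(K, j) = 7 - j/9
D = -231 (D = 33*(-7) = -231)
√(-(29 + T(Y, -1))² + D) = √(-(29 + (7 - ⅑*(-1)))² - 231) = √(-(29 + (7 + ⅑))² - 231) = √(-(29 + 64/9)² - 231) = √(-(325/9)² - 231) = √(-1*105625/81 - 231) = √(-105625/81 - 231) = √(-124336/81) = 4*I*√7771/9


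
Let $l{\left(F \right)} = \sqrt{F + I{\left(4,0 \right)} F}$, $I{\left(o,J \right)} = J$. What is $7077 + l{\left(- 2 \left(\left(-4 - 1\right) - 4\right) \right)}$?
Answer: $7077 + 3 \sqrt{2} \approx 7081.2$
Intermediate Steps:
$l{\left(F \right)} = \sqrt{F}$ ($l{\left(F \right)} = \sqrt{F + 0 F} = \sqrt{F + 0} = \sqrt{F}$)
$7077 + l{\left(- 2 \left(\left(-4 - 1\right) - 4\right) \right)} = 7077 + \sqrt{- 2 \left(\left(-4 - 1\right) - 4\right)} = 7077 + \sqrt{- 2 \left(-5 - 4\right)} = 7077 + \sqrt{\left(-2\right) \left(-9\right)} = 7077 + \sqrt{18} = 7077 + 3 \sqrt{2}$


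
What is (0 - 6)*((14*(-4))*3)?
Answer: 1008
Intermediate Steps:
(0 - 6)*((14*(-4))*3) = -(-336)*3 = -6*(-168) = 1008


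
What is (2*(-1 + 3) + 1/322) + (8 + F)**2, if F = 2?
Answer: 33489/322 ≈ 104.00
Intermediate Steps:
(2*(-1 + 3) + 1/322) + (8 + F)**2 = (2*(-1 + 3) + 1/322) + (8 + 2)**2 = (2*2 + 1/322) + 10**2 = (4 + 1/322) + 100 = 1289/322 + 100 = 33489/322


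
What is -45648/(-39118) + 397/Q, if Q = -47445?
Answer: 1075119757/927976755 ≈ 1.1586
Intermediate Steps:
-45648/(-39118) + 397/Q = -45648/(-39118) + 397/(-47445) = -45648*(-1/39118) + 397*(-1/47445) = 22824/19559 - 397/47445 = 1075119757/927976755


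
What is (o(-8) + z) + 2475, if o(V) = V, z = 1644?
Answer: 4111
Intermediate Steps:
(o(-8) + z) + 2475 = (-8 + 1644) + 2475 = 1636 + 2475 = 4111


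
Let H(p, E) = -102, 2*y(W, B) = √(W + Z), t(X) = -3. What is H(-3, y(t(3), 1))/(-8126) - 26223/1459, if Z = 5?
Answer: -6262920/348701 ≈ -17.961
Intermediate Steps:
y(W, B) = √(5 + W)/2 (y(W, B) = √(W + 5)/2 = √(5 + W)/2)
H(-3, y(t(3), 1))/(-8126) - 26223/1459 = -102/(-8126) - 26223/1459 = -102*(-1/8126) - 26223*1/1459 = 3/239 - 26223/1459 = -6262920/348701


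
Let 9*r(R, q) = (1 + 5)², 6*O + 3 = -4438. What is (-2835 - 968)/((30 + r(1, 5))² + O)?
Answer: -22818/2495 ≈ -9.1455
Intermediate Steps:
O = -4441/6 (O = -½ + (⅙)*(-4438) = -½ - 2219/3 = -4441/6 ≈ -740.17)
r(R, q) = 4 (r(R, q) = (1 + 5)²/9 = (⅑)*6² = (⅑)*36 = 4)
(-2835 - 968)/((30 + r(1, 5))² + O) = (-2835 - 968)/((30 + 4)² - 4441/6) = -3803/(34² - 4441/6) = -3803/(1156 - 4441/6) = -3803/2495/6 = -3803*6/2495 = -22818/2495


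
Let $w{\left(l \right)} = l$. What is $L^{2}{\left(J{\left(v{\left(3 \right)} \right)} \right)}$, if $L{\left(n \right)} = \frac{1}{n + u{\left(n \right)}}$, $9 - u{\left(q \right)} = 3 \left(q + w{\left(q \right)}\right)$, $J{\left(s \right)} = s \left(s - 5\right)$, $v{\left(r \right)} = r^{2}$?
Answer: $\frac{1}{29241} \approx 3.4199 \cdot 10^{-5}$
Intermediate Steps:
$J{\left(s \right)} = s \left(-5 + s\right)$
$u{\left(q \right)} = 9 - 6 q$ ($u{\left(q \right)} = 9 - 3 \left(q + q\right) = 9 - 3 \cdot 2 q = 9 - 6 q$)
$L{\left(n \right)} = \frac{1}{9 - 5 n}$ ($L{\left(n \right)} = \frac{1}{n - \left(-9 + 6 n\right)} = \frac{1}{9 - 5 n}$)
$L^{2}{\left(J{\left(v{\left(3 \right)} \right)} \right)} = \left(- \frac{1}{-9 + 5 \cdot 3^{2} \left(-5 + 3^{2}\right)}\right)^{2} = \left(- \frac{1}{-9 + 5 \cdot 9 \left(-5 + 9\right)}\right)^{2} = \left(- \frac{1}{-9 + 5 \cdot 9 \cdot 4}\right)^{2} = \left(- \frac{1}{-9 + 5 \cdot 36}\right)^{2} = \left(- \frac{1}{-9 + 180}\right)^{2} = \left(- \frac{1}{171}\right)^{2} = \frac{1}{29241}$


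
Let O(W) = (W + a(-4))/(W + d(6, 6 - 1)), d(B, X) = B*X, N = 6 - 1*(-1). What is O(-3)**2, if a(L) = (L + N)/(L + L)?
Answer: 1/64 ≈ 0.015625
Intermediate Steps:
N = 7 (N = 6 + 1 = 7)
a(L) = (7 + L)/(2*L) (a(L) = (L + 7)/(L + L) = (7 + L)/((2*L)) = (7 + L)*(1/(2*L)) = (7 + L)/(2*L))
O(W) = (-3/8 + W)/(30 + W) (O(W) = (W + (1/2)*(7 - 4)/(-4))/(W + 6*(6 - 1)) = (W + (1/2)*(-1/4)*3)/(W + 6*5) = (W - 3/8)/(W + 30) = (-3/8 + W)/(30 + W))
O(-3)**2 = ((-3/8 - 3)/(30 - 3))**2 = (-27/8/27)**2 = ((1/27)*(-27/8))**2 = (-1/8)**2 = 1/64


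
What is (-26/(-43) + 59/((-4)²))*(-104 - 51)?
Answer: -457715/688 ≈ -665.28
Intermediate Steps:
(-26/(-43) + 59/((-4)²))*(-104 - 51) = (-26*(-1/43) + 59/16)*(-155) = (26/43 + 59*(1/16))*(-155) = (26/43 + 59/16)*(-155) = (2953/688)*(-155) = -457715/688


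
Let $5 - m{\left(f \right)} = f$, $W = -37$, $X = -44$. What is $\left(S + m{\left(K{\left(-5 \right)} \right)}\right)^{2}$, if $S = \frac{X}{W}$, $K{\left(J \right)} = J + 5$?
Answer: $\frac{52441}{1369} \approx 38.306$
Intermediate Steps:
$K{\left(J \right)} = 5 + J$
$m{\left(f \right)} = 5 - f$
$S = \frac{44}{37}$ ($S = - \frac{44}{-37} = \left(-44\right) \left(- \frac{1}{37}\right) = \frac{44}{37} \approx 1.1892$)
$\left(S + m{\left(K{\left(-5 \right)} \right)}\right)^{2} = \left(\frac{44}{37} + \left(5 - \left(5 - 5\right)\right)\right)^{2} = \left(\frac{44}{37} + \left(5 - 0\right)\right)^{2} = \left(\frac{44}{37} + \left(5 + 0\right)\right)^{2} = \left(\frac{44}{37} + 5\right)^{2} = \left(\frac{229}{37}\right)^{2} = \frac{52441}{1369}$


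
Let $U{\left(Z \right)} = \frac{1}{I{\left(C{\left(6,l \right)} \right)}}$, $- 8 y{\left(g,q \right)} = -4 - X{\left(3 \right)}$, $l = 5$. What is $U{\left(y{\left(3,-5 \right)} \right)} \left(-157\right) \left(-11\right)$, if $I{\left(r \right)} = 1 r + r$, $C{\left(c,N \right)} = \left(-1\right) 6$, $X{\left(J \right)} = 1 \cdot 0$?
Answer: $- \frac{1727}{12} \approx -143.92$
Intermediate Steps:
$X{\left(J \right)} = 0$
$C{\left(c,N \right)} = -6$
$y{\left(g,q \right)} = \frac{1}{2}$ ($y{\left(g,q \right)} = - \frac{-4 - 0}{8} = - \frac{-4 + 0}{8} = \left(- \frac{1}{8}\right) \left(-4\right) = \frac{1}{2}$)
$I{\left(r \right)} = 2 r$ ($I{\left(r \right)} = r + r = 2 r$)
$U{\left(Z \right)} = - \frac{1}{12}$ ($U{\left(Z \right)} = \frac{1}{2 \left(-6\right)} = \frac{1}{-12} = - \frac{1}{12}$)
$U{\left(y{\left(3,-5 \right)} \right)} \left(-157\right) \left(-11\right) = \left(- \frac{1}{12}\right) \left(-157\right) \left(-11\right) = \frac{157}{12} \left(-11\right) = - \frac{1727}{12}$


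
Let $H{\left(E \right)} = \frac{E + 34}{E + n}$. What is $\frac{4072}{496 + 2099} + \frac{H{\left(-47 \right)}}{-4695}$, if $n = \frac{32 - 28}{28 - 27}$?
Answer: $\frac{54802799}{34926105} \approx 1.5691$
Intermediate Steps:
$n = 4$ ($n = \frac{4}{1} = 4 \cdot 1 = 4$)
$H{\left(E \right)} = \frac{34 + E}{4 + E}$ ($H{\left(E \right)} = \frac{E + 34}{E + 4} = \frac{34 + E}{4 + E}$)
$\frac{4072}{496 + 2099} + \frac{H{\left(-47 \right)}}{-4695} = \frac{4072}{496 + 2099} + \frac{\frac{1}{4 - 47} \left(34 - 47\right)}{-4695} = \frac{4072}{2595} + \frac{1}{-43} \left(-13\right) \left(- \frac{1}{4695}\right) = 4072 \cdot \frac{1}{2595} + \left(- \frac{1}{43}\right) \left(-13\right) \left(- \frac{1}{4695}\right) = \frac{4072}{2595} + \frac{13}{43} \left(- \frac{1}{4695}\right) = \frac{4072}{2595} - \frac{13}{201885} = \frac{54802799}{34926105}$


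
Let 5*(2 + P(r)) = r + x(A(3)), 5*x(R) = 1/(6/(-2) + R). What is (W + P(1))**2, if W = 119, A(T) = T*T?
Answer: 309091561/22500 ≈ 13737.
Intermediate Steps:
A(T) = T**2
x(R) = 1/(5*(-3 + R)) (x(R) = 1/(5*(6/(-2) + R)) = 1/(5*(6*(-1/2) + R)) = 1/(5*(-3 + R)))
P(r) = -299/150 + r/5 (P(r) = -2 + (r + 1/(5*(-3 + 3**2)))/5 = -2 + (r + 1/(5*(-3 + 9)))/5 = -2 + (r + (1/5)/6)/5 = -2 + (r + (1/5)*(1/6))/5 = -2 + (r + 1/30)/5 = -2 + (1/30 + r)/5 = -2 + (1/150 + r/5) = -299/150 + r/5)
(W + P(1))**2 = (119 + (-299/150 + (1/5)*1))**2 = (119 + (-299/150 + 1/5))**2 = (119 - 269/150)**2 = (17581/150)**2 = 309091561/22500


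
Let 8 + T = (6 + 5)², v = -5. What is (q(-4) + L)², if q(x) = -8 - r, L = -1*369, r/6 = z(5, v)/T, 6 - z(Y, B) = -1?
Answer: 1818425449/12769 ≈ 1.4241e+5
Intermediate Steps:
z(Y, B) = 7 (z(Y, B) = 6 - 1*(-1) = 6 + 1 = 7)
T = 113 (T = -8 + (6 + 5)² = -8 + 11² = -8 + 121 = 113)
r = 42/113 (r = 6*(7/113) = 42/113 ≈ 0.37168)
L = -369
q(x) = -946/113 (q(x) = -8 - 1*42/113 = -8 - 42/113 = -946/113)
(q(-4) + L)² = (-946/113 - 369)² = (-42643/113)² = 1818425449/12769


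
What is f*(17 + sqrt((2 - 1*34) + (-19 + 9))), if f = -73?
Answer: -1241 - 73*I*sqrt(42) ≈ -1241.0 - 473.09*I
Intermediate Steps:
f*(17 + sqrt((2 - 1*34) + (-19 + 9))) = -73*(17 + sqrt((2 - 1*34) + (-19 + 9))) = -73*(17 + sqrt((2 - 34) - 10)) = -73*(17 + sqrt(-32 - 10)) = -73*(17 + sqrt(-42)) = -73*(17 + I*sqrt(42)) = -1241 - 73*I*sqrt(42)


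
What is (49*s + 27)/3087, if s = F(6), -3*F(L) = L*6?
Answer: -187/1029 ≈ -0.18173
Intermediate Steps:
F(L) = -2*L (F(L) = -L*6/3 = -2*L)
s = -12 (s = -2*6 = -12)
(49*s + 27)/3087 = (49*(-12) + 27)/3087 = (-588 + 27)*(1/3087) = -561*1/3087 = -187/1029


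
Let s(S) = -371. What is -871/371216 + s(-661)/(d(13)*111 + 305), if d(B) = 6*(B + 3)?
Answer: -147268167/4068898576 ≈ -0.036194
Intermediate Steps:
d(B) = 18 + 6*B (d(B) = 6*(3 + B) = 18 + 6*B)
-871/371216 + s(-661)/(d(13)*111 + 305) = -871/371216 - 371/((18 + 6*13)*111 + 305) = -871*1/371216 - 371/((18 + 78)*111 + 305) = -871/371216 - 371/(96*111 + 305) = -871/371216 - 371/(10656 + 305) = -871/371216 - 371/10961 = -147268167/4068898576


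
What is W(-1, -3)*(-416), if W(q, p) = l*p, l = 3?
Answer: 3744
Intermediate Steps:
W(q, p) = 3*p
W(-1, -3)*(-416) = (3*(-3))*(-416) = -9*(-416) = 3744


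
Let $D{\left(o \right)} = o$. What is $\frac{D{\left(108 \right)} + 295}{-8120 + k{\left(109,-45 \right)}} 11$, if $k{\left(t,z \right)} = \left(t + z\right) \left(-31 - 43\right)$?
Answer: $- \frac{4433}{12856} \approx -0.34482$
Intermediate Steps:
$k{\left(t,z \right)} = - 74 t - 74 z$ ($k{\left(t,z \right)} = \left(t + z\right) \left(-74\right) = - 74 t - 74 z$)
$\frac{D{\left(108 \right)} + 295}{-8120 + k{\left(109,-45 \right)}} 11 = \frac{108 + 295}{-8120 - 4736} \cdot 11 = \frac{403}{-8120 + \left(-8066 + 3330\right)} 11 = \frac{403}{-8120 - 4736} \cdot 11 = \frac{403}{-12856} \cdot 11 = 403 \left(- \frac{1}{12856}\right) 11 = \left(- \frac{403}{12856}\right) 11 = - \frac{4433}{12856}$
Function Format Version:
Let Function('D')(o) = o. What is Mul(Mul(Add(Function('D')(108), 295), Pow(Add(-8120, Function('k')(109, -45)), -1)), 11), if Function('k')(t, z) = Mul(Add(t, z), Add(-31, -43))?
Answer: Rational(-4433, 12856) ≈ -0.34482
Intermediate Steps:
Function('k')(t, z) = Add(Mul(-74, t), Mul(-74, z)) (Function('k')(t, z) = Mul(Add(t, z), -74) = Add(Mul(-74, t), Mul(-74, z)))
Mul(Mul(Add(Function('D')(108), 295), Pow(Add(-8120, Function('k')(109, -45)), -1)), 11) = Mul(Mul(Add(108, 295), Pow(Add(-8120, Add(Mul(-74, 109), Mul(-74, -45))), -1)), 11) = Mul(Mul(403, Pow(Add(-8120, Add(-8066, 3330)), -1)), 11) = Mul(Mul(403, Pow(Add(-8120, -4736), -1)), 11) = Mul(Mul(403, Pow(-12856, -1)), 11) = Mul(Mul(403, Rational(-1, 12856)), 11) = Mul(Rational(-403, 12856), 11) = Rational(-4433, 12856)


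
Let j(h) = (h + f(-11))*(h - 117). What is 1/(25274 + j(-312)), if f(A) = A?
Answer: 1/163841 ≈ 6.1035e-6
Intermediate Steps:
j(h) = (-117 + h)*(-11 + h) (j(h) = (h - 11)*(h - 117) = (-11 + h)*(-117 + h) = (-117 + h)*(-11 + h))
1/(25274 + j(-312)) = 1/(25274 + (1287 + (-312)**2 - 128*(-312))) = 1/(25274 + (1287 + 97344 + 39936)) = 1/(25274 + 138567) = 1/163841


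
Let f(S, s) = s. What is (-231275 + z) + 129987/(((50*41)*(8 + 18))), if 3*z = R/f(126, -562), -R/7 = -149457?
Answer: -267164020431/1152100 ≈ -2.3189e+5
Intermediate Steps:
R = 1046199 (R = -7*(-149457) = 1046199)
z = -348733/562 (z = (1046199/(-562))/3 = (1046199*(-1/562))/3 = (⅓)*(-1046199/562) = -348733/562 ≈ -620.52)
(-231275 + z) + 129987/(((50*41)*(8 + 18))) = (-231275 - 348733/562) + 129987/(((50*41)*(8 + 18))) = -130325283/562 + 129987/((2050*26)) = -130325283/562 + 129987/53300 = -130325283/562 + 129987*(1/53300) = -130325283/562 + 9999/4100 = -267164020431/1152100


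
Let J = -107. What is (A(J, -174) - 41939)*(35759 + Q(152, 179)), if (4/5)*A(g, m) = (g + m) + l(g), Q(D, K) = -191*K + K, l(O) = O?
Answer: -74199576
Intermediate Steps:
Q(D, K) = -190*K
A(g, m) = 5*g/2 + 5*m/4 (A(g, m) = 5*((g + m) + g)/4 = 5*(m + 2*g)/4 = 5*g/2 + 5*m/4)
(A(J, -174) - 41939)*(35759 + Q(152, 179)) = (((5/2)*(-107) + (5/4)*(-174)) - 41939)*(35759 - 190*179) = ((-535/2 - 435/2) - 41939)*(35759 - 34010) = (-485 - 41939)*1749 = -42424*1749 = -74199576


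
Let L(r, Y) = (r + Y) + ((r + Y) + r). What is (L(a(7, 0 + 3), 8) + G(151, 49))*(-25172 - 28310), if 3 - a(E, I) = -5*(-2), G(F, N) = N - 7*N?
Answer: 15991118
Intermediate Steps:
G(F, N) = -6*N
a(E, I) = -7 (a(E, I) = 3 - (-5)*(-2) = 3 - 1*10 = 3 - 10 = -7)
L(r, Y) = 2*Y + 3*r (L(r, Y) = (Y + r) + ((Y + r) + r) = (Y + r) + (Y + 2*r) = 2*Y + 3*r)
(L(a(7, 0 + 3), 8) + G(151, 49))*(-25172 - 28310) = ((2*8 + 3*(-7)) - 6*49)*(-25172 - 28310) = ((16 - 21) - 294)*(-53482) = (-5 - 294)*(-53482) = -299*(-53482) = 15991118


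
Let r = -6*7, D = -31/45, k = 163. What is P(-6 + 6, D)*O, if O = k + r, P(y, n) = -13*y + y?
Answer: 0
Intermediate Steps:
D = -31/45 (D = -31*1/45 = -31/45 ≈ -0.68889)
r = -42
P(y, n) = -12*y
O = 121 (O = 163 - 42 = 121)
P(-6 + 6, D)*O = -12*(-6 + 6)*121 = -12*0*121 = 0*121 = 0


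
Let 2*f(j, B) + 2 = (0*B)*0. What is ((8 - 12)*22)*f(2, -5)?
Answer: 88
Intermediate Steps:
f(j, B) = -1 (f(j, B) = -1 + ((0*B)*0)/2 = -1 + (0*0)/2 = -1 + (½)*0 = -1 + 0 = -1)
((8 - 12)*22)*f(2, -5) = ((8 - 12)*22)*(-1) = -4*22*(-1) = -88*(-1) = 88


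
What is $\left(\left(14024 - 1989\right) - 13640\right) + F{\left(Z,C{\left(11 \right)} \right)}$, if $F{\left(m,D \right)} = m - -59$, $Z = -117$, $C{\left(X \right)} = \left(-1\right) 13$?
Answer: $-1663$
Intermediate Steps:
$C{\left(X \right)} = -13$
$F{\left(m,D \right)} = 59 + m$ ($F{\left(m,D \right)} = m + 59 = 59 + m$)
$\left(\left(14024 - 1989\right) - 13640\right) + F{\left(Z,C{\left(11 \right)} \right)} = \left(\left(14024 - 1989\right) - 13640\right) + \left(59 - 117\right) = \left(\left(14024 - 1989\right) - 13640\right) - 58 = \left(12035 - 13640\right) - 58 = -1605 - 58 = -1663$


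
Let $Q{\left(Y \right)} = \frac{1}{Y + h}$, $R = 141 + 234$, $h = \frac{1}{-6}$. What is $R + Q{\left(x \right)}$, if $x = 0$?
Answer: $369$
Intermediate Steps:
$h = - \frac{1}{6} \approx -0.16667$
$R = 375$
$Q{\left(Y \right)} = \frac{1}{- \frac{1}{6} + Y}$ ($Q{\left(Y \right)} = \frac{1}{Y - \frac{1}{6}} = \frac{1}{- \frac{1}{6} + Y}$)
$R + Q{\left(x \right)} = 375 + \frac{6}{-1 + 6 \cdot 0} = 375 + \frac{6}{-1 + 0} = 375 + \frac{6}{-1} = 375 + 6 \left(-1\right) = 375 - 6 = 369$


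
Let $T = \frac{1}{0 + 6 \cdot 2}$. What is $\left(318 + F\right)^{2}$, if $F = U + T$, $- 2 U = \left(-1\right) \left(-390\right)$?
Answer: $\frac{2181529}{144} \approx 15150.0$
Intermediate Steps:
$T = \frac{1}{12}$ ($T = \frac{1}{0 + 12} = \frac{1}{12} \approx 0.083333$)
$U = -195$ ($U = - \frac{\left(-1\right) \left(-390\right)}{2} = \left(- \frac{1}{2}\right) 390 = -195$)
$F = - \frac{2339}{12}$ ($F = -195 + \frac{1}{12} = - \frac{2339}{12} \approx -194.92$)
$\left(318 + F\right)^{2} = \left(318 - \frac{2339}{12}\right)^{2} = \left(\frac{1477}{12}\right)^{2} = \frac{2181529}{144}$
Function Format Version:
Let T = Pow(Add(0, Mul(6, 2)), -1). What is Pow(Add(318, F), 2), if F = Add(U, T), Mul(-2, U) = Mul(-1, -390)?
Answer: Rational(2181529, 144) ≈ 15150.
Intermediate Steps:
T = Rational(1, 12) (T = Pow(Add(0, 12), -1) = Pow(12, -1) = Rational(1, 12) ≈ 0.083333)
U = -195 (U = Mul(Rational(-1, 2), Mul(-1, -390)) = Mul(Rational(-1, 2), 390) = -195)
F = Rational(-2339, 12) (F = Add(-195, Rational(1, 12)) = Rational(-2339, 12) ≈ -194.92)
Pow(Add(318, F), 2) = Pow(Add(318, Rational(-2339, 12)), 2) = Pow(Rational(1477, 12), 2) = Rational(2181529, 144)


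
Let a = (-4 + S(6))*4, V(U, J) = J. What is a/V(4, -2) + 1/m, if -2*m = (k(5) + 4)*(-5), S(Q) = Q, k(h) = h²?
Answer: -578/145 ≈ -3.9862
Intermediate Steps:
m = 145/2 (m = -(5² + 4)*(-5)/2 = -(25 + 4)*(-5)/2 = -29*(-5)/2 = -½*(-145) = 145/2 ≈ 72.500)
a = 8 (a = (-4 + 6)*4 = 2*4 = 8)
a/V(4, -2) + 1/m = 8/(-2) + 1/(145/2) = 8*(-½) + 2/145 = -4 + 2/145 = -578/145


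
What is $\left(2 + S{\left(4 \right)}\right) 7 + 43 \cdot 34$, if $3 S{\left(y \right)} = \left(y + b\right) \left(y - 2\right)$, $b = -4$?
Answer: $1476$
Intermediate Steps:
$S{\left(y \right)} = \frac{\left(-4 + y\right) \left(-2 + y\right)}{3}$ ($S{\left(y \right)} = \frac{\left(y - 4\right) \left(y - 2\right)}{3} = \frac{\left(-4 + y\right) \left(-2 + y\right)}{3}$)
$\left(2 + S{\left(4 \right)}\right) 7 + 43 \cdot 34 = \left(2 + \left(\frac{8}{3} - 8 + \frac{4^{2}}{3}\right)\right) 7 + 43 \cdot 34 = \left(2 + \left(\frac{8}{3} - 8 + \frac{1}{3} \cdot 16\right)\right) 7 + 1462 = \left(2 + \left(\frac{8}{3} - 8 + \frac{16}{3}\right)\right) 7 + 1462 = \left(2 + 0\right) 7 + 1462 = 2 \cdot 7 + 1462 = 14 + 1462 = 1476$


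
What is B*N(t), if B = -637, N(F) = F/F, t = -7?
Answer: -637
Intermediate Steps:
N(F) = 1
B*N(t) = -637*1 = -637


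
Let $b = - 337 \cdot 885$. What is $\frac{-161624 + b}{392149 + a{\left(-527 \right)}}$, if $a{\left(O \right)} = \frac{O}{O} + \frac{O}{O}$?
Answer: $- \frac{459869}{392151} \approx -1.1727$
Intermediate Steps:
$b = -298245$ ($b = \left(-1\right) 298245 = -298245$)
$a{\left(O \right)} = 2$ ($a{\left(O \right)} = 1 + 1 = 2$)
$\frac{-161624 + b}{392149 + a{\left(-527 \right)}} = \frac{-161624 - 298245}{392149 + 2} = - \frac{459869}{392151}$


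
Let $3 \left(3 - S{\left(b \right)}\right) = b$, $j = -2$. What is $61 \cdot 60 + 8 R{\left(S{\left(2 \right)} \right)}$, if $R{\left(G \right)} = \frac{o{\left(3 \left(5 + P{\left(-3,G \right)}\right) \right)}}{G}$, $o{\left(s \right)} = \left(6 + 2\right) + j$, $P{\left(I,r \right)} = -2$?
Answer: $\frac{25764}{7} \approx 3680.6$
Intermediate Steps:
$S{\left(b \right)} = 3 - \frac{b}{3}$
$o{\left(s \right)} = 6$ ($o{\left(s \right)} = \left(6 + 2\right) - 2 = 8 - 2 = 6$)
$R{\left(G \right)} = \frac{6}{G}$
$61 \cdot 60 + 8 R{\left(S{\left(2 \right)} \right)} = 61 \cdot 60 + 8 \frac{6}{3 - \frac{2}{3}} = 3660 + 8 \frac{6}{3 - \frac{2}{3}} = 3660 + 8 \frac{6}{\frac{7}{3}} = 3660 + 8 \cdot 6 \cdot \frac{3}{7} = 3660 + 8 \cdot \frac{18}{7} = 3660 + \frac{144}{7} = \frac{25764}{7}$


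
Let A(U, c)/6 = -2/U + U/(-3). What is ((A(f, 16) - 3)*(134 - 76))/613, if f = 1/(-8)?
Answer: 10817/1226 ≈ 8.8230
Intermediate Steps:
f = -1/8 ≈ -0.12500
A(U, c) = -12/U - 2*U (A(U, c) = 6*(-2/U + U/(-3)) = 6*(-2/U + U*(-1/3)) = 6*(-2/U - U/3) = -12/U - 2*U)
((A(f, 16) - 3)*(134 - 76))/613 = (((-12/(-1/8) - 2*(-1/8)) - 3)*(134 - 76))/613 = (((-12*(-8) + 1/4) - 3)*58)*(1/613) = (((96 + 1/4) - 3)*58)*(1/613) = ((385/4 - 3)*58)*(1/613) = ((373/4)*58)*(1/613) = (10817/2)*(1/613) = 10817/1226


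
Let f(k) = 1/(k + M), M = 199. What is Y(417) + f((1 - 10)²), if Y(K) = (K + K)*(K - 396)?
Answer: 4903921/280 ≈ 17514.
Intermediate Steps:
Y(K) = 2*K*(-396 + K) (Y(K) = (2*K)*(-396 + K) = 2*K*(-396 + K))
f(k) = 1/(199 + k) (f(k) = 1/(k + 199) = 1/(199 + k))
Y(417) + f((1 - 10)²) = 2*417*(-396 + 417) + 1/(199 + (1 - 10)²) = 2*417*21 + 1/(199 + (-9)²) = 17514 + 1/(199 + 81) = 17514 + 1/280 = 4903921/280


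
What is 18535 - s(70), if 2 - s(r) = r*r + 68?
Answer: 23501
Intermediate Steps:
s(r) = -66 - r² (s(r) = 2 - (r*r + 68) = 2 - (r² + 68) = 2 - (68 + r²) = 2 + (-68 - r²) = -66 - r²)
18535 - s(70) = 18535 - (-66 - 1*70²) = 18535 - (-66 - 1*4900) = 18535 - (-66 - 4900) = 18535 - 1*(-4966) = 18535 + 4966 = 23501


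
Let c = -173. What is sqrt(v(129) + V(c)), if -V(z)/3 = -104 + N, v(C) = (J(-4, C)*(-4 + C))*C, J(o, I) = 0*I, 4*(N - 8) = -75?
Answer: 9*sqrt(17)/2 ≈ 18.554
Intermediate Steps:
N = -43/4 (N = 8 + (1/4)*(-75) = 8 - 75/4 = -43/4 ≈ -10.750)
J(o, I) = 0
v(C) = 0 (v(C) = (0*(-4 + C))*C = 0*C = 0)
V(z) = 1377/4 (V(z) = -3*(-104 - 43/4) = -3*(-459/4) = 1377/4)
sqrt(v(129) + V(c)) = sqrt(0 + 1377/4) = sqrt(1377/4) = 9*sqrt(17)/2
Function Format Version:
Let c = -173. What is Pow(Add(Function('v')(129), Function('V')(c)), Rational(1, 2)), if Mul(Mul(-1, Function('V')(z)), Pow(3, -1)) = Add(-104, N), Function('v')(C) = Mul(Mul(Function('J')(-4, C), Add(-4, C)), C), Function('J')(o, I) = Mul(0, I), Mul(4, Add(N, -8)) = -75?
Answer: Mul(Rational(9, 2), Pow(17, Rational(1, 2))) ≈ 18.554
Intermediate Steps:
N = Rational(-43, 4) (N = Add(8, Mul(Rational(1, 4), -75)) = Add(8, Rational(-75, 4)) = Rational(-43, 4) ≈ -10.750)
Function('J')(o, I) = 0
Function('v')(C) = 0 (Function('v')(C) = Mul(Mul(0, Add(-4, C)), C) = Mul(0, C) = 0)
Function('V')(z) = Rational(1377, 4) (Function('V')(z) = Mul(-3, Add(-104, Rational(-43, 4))) = Mul(-3, Rational(-459, 4)) = Rational(1377, 4))
Pow(Add(Function('v')(129), Function('V')(c)), Rational(1, 2)) = Pow(Add(0, Rational(1377, 4)), Rational(1, 2)) = Pow(Rational(1377, 4), Rational(1, 2)) = Mul(Rational(9, 2), Pow(17, Rational(1, 2)))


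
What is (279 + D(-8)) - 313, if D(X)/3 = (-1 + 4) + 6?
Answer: -7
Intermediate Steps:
D(X) = 27 (D(X) = 3*((-1 + 4) + 6) = 3*(3 + 6) = 3*9 = 27)
(279 + D(-8)) - 313 = (279 + 27) - 313 = 306 - 313 = -7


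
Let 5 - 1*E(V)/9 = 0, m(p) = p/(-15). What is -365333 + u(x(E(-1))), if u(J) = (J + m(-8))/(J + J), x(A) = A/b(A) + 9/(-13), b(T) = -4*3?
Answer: -2531754641/6930 ≈ -3.6533e+5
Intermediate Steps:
m(p) = -p/15 (m(p) = p*(-1/15) = -p/15)
E(V) = 45 (E(V) = 45 - 9*0 = 45 + 0 = 45)
b(T) = -12
x(A) = -9/13 - A/12 (x(A) = A/(-12) + 9/(-13) = A*(-1/12) + 9*(-1/13) = -A/12 - 9/13 = -9/13 - A/12)
u(J) = (8/15 + J)/(2*J) (u(J) = (J - 1/15*(-8))/(J + J) = (J + 8/15)/((2*J)) = (8/15 + J)*(1/(2*J)) = (8/15 + J)/(2*J))
-365333 + u(x(E(-1))) = -365333 + (8 + 15*(-9/13 - 1/12*45))/(30*(-9/13 - 1/12*45)) = -365333 + (8 + 15*(-9/13 - 15/4))/(30*(-9/13 - 15/4)) = -365333 + (8 + 15*(-231/52))/(30*(-231/52)) = -365333 + (1/30)*(-52/231)*(8 - 3465/52) = -365333 + (1/30)*(-52/231)*(-3049/52) = -365333 + 3049/6930 = -2531754641/6930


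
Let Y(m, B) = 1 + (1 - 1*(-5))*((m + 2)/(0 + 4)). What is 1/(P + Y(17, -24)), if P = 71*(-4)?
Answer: -2/509 ≈ -0.0039293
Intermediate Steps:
Y(m, B) = 4 + 3*m/2 (Y(m, B) = 1 + (1 + 5)*((2 + m)/4) = 1 + 6*((2 + m)*(¼)) = 1 + 6*(½ + m/4) = 1 + (3 + 3*m/2) = 4 + 3*m/2)
P = -284
1/(P + Y(17, -24)) = 1/(-284 + (4 + (3/2)*17)) = 1/(-284 + (4 + 51/2)) = 1/(-284 + 59/2) = 1/(-509/2) = -2/509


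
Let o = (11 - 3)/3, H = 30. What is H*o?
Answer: 80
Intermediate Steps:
o = 8/3 (o = 8*(1/3) = 8/3 ≈ 2.6667)
H*o = 30*(8/3) = 80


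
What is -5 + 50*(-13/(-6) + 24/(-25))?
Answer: 166/3 ≈ 55.333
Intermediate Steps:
-5 + 50*(-13/(-6) + 24/(-25)) = -5 + 50*(-13*(-⅙) + 24*(-1/25)) = -5 + 50*(13/6 - 24/25) = -5 + 50*(181/150) = -5 + 181/3 = 166/3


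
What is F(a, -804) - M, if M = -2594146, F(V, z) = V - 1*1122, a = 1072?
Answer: 2594096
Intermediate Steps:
F(V, z) = -1122 + V (F(V, z) = V - 1122 = -1122 + V)
F(a, -804) - M = (-1122 + 1072) - 1*(-2594146) = -50 + 2594146 = 2594096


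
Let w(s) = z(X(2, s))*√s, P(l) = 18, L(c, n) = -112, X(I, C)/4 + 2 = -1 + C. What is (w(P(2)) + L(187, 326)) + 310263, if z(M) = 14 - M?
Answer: 310151 - 138*√2 ≈ 3.0996e+5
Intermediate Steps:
X(I, C) = -12 + 4*C (X(I, C) = -8 + 4*(-1 + C) = -8 + (-4 + 4*C) = -12 + 4*C)
w(s) = √s*(26 - 4*s) (w(s) = (14 - (-12 + 4*s))*√s = (14 + (12 - 4*s))*√s = (26 - 4*s)*√s = √s*(26 - 4*s))
(w(P(2)) + L(187, 326)) + 310263 = (√18*(26 - 4*18) - 112) + 310263 = ((3*√2)*(26 - 72) - 112) + 310263 = ((3*√2)*(-46) - 112) + 310263 = (-138*√2 - 112) + 310263 = (-112 - 138*√2) + 310263 = 310151 - 138*√2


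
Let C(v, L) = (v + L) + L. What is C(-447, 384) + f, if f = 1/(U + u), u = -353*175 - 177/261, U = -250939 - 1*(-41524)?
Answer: 7573541982/23593589 ≈ 321.00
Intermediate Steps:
U = -209415 (U = -250939 + 41524 = -209415)
C(v, L) = v + 2*L (C(v, L) = (L + v) + L = v + 2*L)
u = -5374484/87 (u = -61775 - 177*1/261 = -61775 - 59/87 = -5374484/87 ≈ -61776.)
f = -87/23593589 (f = 1/(-209415 - 5374484/87) = 1/(-23593589/87) = -87/23593589 ≈ -3.6874e-6)
C(-447, 384) + f = (-447 + 2*384) - 87/23593589 = (-447 + 768) - 87/23593589 = 321 - 87/23593589 = 7573541982/23593589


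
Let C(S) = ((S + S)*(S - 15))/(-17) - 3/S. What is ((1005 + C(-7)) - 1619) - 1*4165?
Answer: -570806/119 ≈ -4796.7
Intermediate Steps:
C(S) = -3/S - 2*S*(-15 + S)/17 (C(S) = ((2*S)*(-15 + S))*(-1/17) - 3/S = (2*S*(-15 + S))*(-1/17) - 3/S = -2*S*(-15 + S)/17 - 3/S = -3/S - 2*S*(-15 + S)/17)
((1005 + C(-7)) - 1619) - 1*4165 = ((1005 + (1/17)*(-51 + 2*(-7)²*(15 - 1*(-7)))/(-7)) - 1619) - 1*4165 = ((1005 + (1/17)*(-⅐)*(-51 + 2*49*(15 + 7))) - 1619) - 4165 = ((1005 + (1/17)*(-⅐)*(-51 + 2*49*22)) - 1619) - 4165 = ((1005 + (1/17)*(-⅐)*(-51 + 2156)) - 1619) - 4165 = ((1005 + (1/17)*(-⅐)*2105) - 1619) - 4165 = ((1005 - 2105/119) - 1619) - 4165 = (117490/119 - 1619) - 4165 = -75171/119 - 4165 = -570806/119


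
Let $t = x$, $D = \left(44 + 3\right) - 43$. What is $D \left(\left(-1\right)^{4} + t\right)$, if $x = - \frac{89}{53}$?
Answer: $- \frac{144}{53} \approx -2.717$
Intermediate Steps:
$D = 4$ ($D = 47 - 43 = 4$)
$x = - \frac{89}{53}$ ($x = \left(-89\right) \frac{1}{53} = - \frac{89}{53} \approx -1.6792$)
$t = - \frac{89}{53} \approx -1.6792$
$D \left(\left(-1\right)^{4} + t\right) = 4 \left(\left(-1\right)^{4} - \frac{89}{53}\right) = 4 \left(1 - \frac{89}{53}\right) = 4 \left(- \frac{36}{53}\right) = - \frac{144}{53}$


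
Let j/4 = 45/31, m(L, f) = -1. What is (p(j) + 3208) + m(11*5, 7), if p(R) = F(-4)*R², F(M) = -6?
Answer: 2887527/961 ≈ 3004.7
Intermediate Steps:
j = 180/31 (j = 4*(45/31) = 180/31 ≈ 5.8064)
p(R) = -6*R²
(p(j) + 3208) + m(11*5, 7) = (-6*(180/31)² + 3208) - 1 = (-6*32400/961 + 3208) - 1 = (-194400/961 + 3208) - 1 = 2888488/961 - 1 = 2887527/961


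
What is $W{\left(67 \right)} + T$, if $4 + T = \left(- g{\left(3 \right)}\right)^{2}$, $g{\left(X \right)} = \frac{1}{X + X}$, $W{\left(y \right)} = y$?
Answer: $\frac{2269}{36} \approx 63.028$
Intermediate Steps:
$g{\left(X \right)} = \frac{1}{2 X}$
$T = - \frac{143}{36}$ ($T = -4 + \left(- \frac{1}{2 \cdot 3}\right)^{2} = -4 + \left(\left(-1\right) \frac{1}{6}\right)^{2} = -4 + \left(- \frac{1}{6}\right)^{2} = -4 + \frac{1}{36} = - \frac{143}{36} \approx -3.9722$)
$W{\left(67 \right)} + T = 67 - \frac{143}{36} = \frac{2269}{36}$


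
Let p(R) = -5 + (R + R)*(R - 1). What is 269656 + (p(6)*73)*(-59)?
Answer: 32771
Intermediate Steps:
p(R) = -5 + 2*R*(-1 + R) (p(R) = -5 + (2*R)*(-1 + R) = -5 + 2*R*(-1 + R))
269656 + (p(6)*73)*(-59) = 269656 + ((-5 - 2*6 + 2*6²)*73)*(-59) = 269656 + ((-5 - 12 + 2*36)*73)*(-59) = 269656 + ((-5 - 12 + 72)*73)*(-59) = 269656 + (55*73)*(-59) = 269656 + 4015*(-59) = 269656 - 236885 = 32771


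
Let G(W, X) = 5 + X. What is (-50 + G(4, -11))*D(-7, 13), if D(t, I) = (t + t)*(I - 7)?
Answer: 4704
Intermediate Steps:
D(t, I) = 2*t*(-7 + I) (D(t, I) = (2*t)*(-7 + I) = 2*t*(-7 + I))
(-50 + G(4, -11))*D(-7, 13) = (-50 + (5 - 11))*(2*(-7)*(-7 + 13)) = (-50 - 6)*(2*(-7)*6) = -56*(-84) = 4704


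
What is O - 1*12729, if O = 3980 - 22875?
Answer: -31624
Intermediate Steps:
O = -18895
O - 1*12729 = -18895 - 1*12729 = -18895 - 12729 = -31624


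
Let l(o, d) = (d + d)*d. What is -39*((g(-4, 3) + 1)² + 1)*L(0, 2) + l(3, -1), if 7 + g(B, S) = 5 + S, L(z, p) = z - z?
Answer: 2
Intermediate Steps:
L(z, p) = 0
l(o, d) = 2*d² (l(o, d) = (2*d)*d = 2*d²)
g(B, S) = -2 + S (g(B, S) = -7 + (5 + S) = -2 + S)
-39*((g(-4, 3) + 1)² + 1)*L(0, 2) + l(3, -1) = -39*(((-2 + 3) + 1)² + 1)*0 + 2*(-1)² = -39*((1 + 1)² + 1)*0 + 2*1 = -39*(2² + 1)*0 + 2 = -39*(4 + 1)*0 + 2 = -195*0 + 2 = -39*0 + 2 = 0 + 2 = 2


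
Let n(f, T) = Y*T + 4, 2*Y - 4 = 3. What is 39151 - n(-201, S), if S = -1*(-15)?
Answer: 78189/2 ≈ 39095.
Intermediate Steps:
Y = 7/2 (Y = 2 + (½)*3 = 2 + 3/2 = 7/2 ≈ 3.5000)
S = 15
n(f, T) = 4 + 7*T/2 (n(f, T) = 7*T/2 + 4 = 4 + 7*T/2)
39151 - n(-201, S) = 39151 - (4 + (7/2)*15) = 39151 - (4 + 105/2) = 39151 - 1*113/2 = 39151 - 113/2 = 78189/2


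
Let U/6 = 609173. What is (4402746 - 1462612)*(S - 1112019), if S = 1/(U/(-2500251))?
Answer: -1991683132223947397/609173 ≈ -3.2695e+12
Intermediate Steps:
U = 3655038 (U = 6*609173 = 3655038)
S = -833417/1218346 (S = 1/(3655038/(-2500251)) = 1/(3655038*(-1/2500251)) = 1/(-1218346/833417) = -833417/1218346 ≈ -0.68406)
(4402746 - 1462612)*(S - 1112019) = (4402746 - 1462612)*(-833417/1218346 - 1112019) = 2940134*(-1354824733991/1218346) = -1991683132223947397/609173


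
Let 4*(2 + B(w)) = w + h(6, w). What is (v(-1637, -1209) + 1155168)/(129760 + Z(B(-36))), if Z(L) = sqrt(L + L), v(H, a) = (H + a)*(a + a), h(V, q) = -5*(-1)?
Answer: 2085709297920/33675315239 - 8036796*I*sqrt(78)/33675315239 ≈ 61.936 - 0.0021077*I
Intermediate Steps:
h(V, q) = 5
v(H, a) = 2*a*(H + a) (v(H, a) = (H + a)*(2*a) = 2*a*(H + a))
B(w) = -3/4 + w/4 (B(w) = -2 + (w + 5)/4 = -2 + (5 + w)/4 = -2 + (5/4 + w/4) = -3/4 + w/4)
Z(L) = sqrt(2)*sqrt(L) (Z(L) = sqrt(2*L) = sqrt(2)*sqrt(L))
(v(-1637, -1209) + 1155168)/(129760 + Z(B(-36))) = (2*(-1209)*(-1637 - 1209) + 1155168)/(129760 + sqrt(2)*sqrt(-3/4 + (1/4)*(-36))) = (2*(-1209)*(-2846) + 1155168)/(129760 + sqrt(2)*sqrt(-3/4 - 9)) = (6881628 + 1155168)/(129760 + sqrt(2)*sqrt(-39/4)) = 8036796/(129760 + sqrt(2)*(I*sqrt(39)/2)) = 8036796/(129760 + I*sqrt(78)/2)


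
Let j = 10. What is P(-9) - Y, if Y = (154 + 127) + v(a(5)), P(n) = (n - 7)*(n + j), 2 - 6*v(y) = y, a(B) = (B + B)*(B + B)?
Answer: -842/3 ≈ -280.67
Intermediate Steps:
a(B) = 4*B² (a(B) = (2*B)*(2*B) = 4*B²)
v(y) = ⅓ - y/6
P(n) = (-7 + n)*(10 + n) (P(n) = (n - 7)*(n + 10) = (-7 + n)*(10 + n))
Y = 794/3 (Y = (154 + 127) + (⅓ - 2*5²/3) = 281 + (⅓ - 2*25/3) = 281 + (⅓ - ⅙*100) = 281 + (⅓ - 50/3) = 281 - 49/3 = 794/3 ≈ 264.67)
P(-9) - Y = (-70 + (-9)² + 3*(-9)) - 1*794/3 = (-70 + 81 - 27) - 794/3 = -16 - 794/3 = -842/3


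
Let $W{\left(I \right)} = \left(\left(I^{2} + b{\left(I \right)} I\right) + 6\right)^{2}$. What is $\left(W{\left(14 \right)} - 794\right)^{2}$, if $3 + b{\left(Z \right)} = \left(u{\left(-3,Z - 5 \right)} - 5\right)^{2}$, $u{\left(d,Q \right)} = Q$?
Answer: $21509742244$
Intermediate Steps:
$b{\left(Z \right)} = -3 + \left(-10 + Z\right)^{2}$ ($b{\left(Z \right)} = -3 + \left(\left(Z - 5\right) - 5\right)^{2} = -3 + \left(\left(-5 + Z\right) - 5\right)^{2} = -3 + \left(-10 + Z\right)^{2}$)
$W{\left(I \right)} = \left(6 + I^{2} + I \left(-3 + \left(-10 + I\right)^{2}\right)\right)^{2}$ ($W{\left(I \right)} = \left(\left(I^{2} + \left(-3 + \left(-10 + I\right)^{2}\right) I\right) + 6\right)^{2} = \left(\left(I^{2} + I \left(-3 + \left(-10 + I\right)^{2}\right)\right) + 6\right)^{2} = \left(6 + I^{2} + I \left(-3 + \left(-10 + I\right)^{2}\right)\right)^{2}$)
$\left(W{\left(14 \right)} - 794\right)^{2} = \left(\left(6 + 14^{2} + 14 \left(-3 + \left(-10 + 14\right)^{2}\right)\right)^{2} - 794\right)^{2} = \left(\left(6 + 196 + 14 \left(-3 + 4^{2}\right)\right)^{2} - 794\right)^{2} = \left(\left(6 + 196 + 14 \left(-3 + 16\right)\right)^{2} - 794\right)^{2} = \left(\left(6 + 196 + 14 \cdot 13\right)^{2} - 794\right)^{2} = \left(\left(6 + 196 + 182\right)^{2} - 794\right)^{2} = \left(384^{2} - 794\right)^{2} = \left(147456 - 794\right)^{2} = 146662^{2} = 21509742244$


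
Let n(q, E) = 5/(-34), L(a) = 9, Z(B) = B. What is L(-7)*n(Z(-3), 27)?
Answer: -45/34 ≈ -1.3235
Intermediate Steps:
n(q, E) = -5/34 (n(q, E) = 5*(-1/34) = -5/34)
L(-7)*n(Z(-3), 27) = 9*(-5/34) = -45/34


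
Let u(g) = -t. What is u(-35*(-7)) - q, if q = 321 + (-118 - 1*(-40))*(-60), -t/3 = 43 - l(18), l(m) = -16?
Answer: -4824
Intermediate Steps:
t = -177 (t = -3*(43 - 1*(-16)) = -3*(43 + 16) = -3*59 = -177)
q = 5001 (q = 321 + (-118 + 40)*(-60) = 321 - 78*(-60) = 321 + 4680 = 5001)
u(g) = 177 (u(g) = -1*(-177) = 177)
u(-35*(-7)) - q = 177 - 1*5001 = 177 - 5001 = -4824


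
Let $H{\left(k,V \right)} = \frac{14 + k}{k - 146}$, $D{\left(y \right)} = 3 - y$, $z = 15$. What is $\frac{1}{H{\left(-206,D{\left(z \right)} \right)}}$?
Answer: $\frac{11}{6} \approx 1.8333$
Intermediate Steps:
$H{\left(k,V \right)} = \frac{14 + k}{-146 + k}$
$\frac{1}{H{\left(-206,D{\left(z \right)} \right)}} = \frac{1}{\frac{1}{-146 - 206} \left(14 - 206\right)} = \frac{1}{\frac{1}{-352} \left(-192\right)} = \frac{1}{\left(- \frac{1}{352}\right) \left(-192\right)} = \frac{1}{\frac{6}{11}} = \frac{11}{6}$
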